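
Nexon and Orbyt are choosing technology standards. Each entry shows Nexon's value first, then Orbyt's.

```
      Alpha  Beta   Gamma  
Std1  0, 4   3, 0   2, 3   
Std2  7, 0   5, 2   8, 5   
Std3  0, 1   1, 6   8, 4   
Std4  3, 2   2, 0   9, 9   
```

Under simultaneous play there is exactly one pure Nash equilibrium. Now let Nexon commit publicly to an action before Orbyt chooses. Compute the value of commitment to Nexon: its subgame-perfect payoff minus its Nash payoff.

0

Orbyt best-responds to each possible Nexon move:
- Std1: BR = Alpha, leader payoff 0.
- Std2: BR = Gamma, leader payoff 8.
- Std3: BR = Beta, leader payoff 1.
- Std4: BR = Gamma, leader payoff 9.
Nexon's induced payoffs are 0, 8, 1, 9, so Nexon commits to Std4. Subgame-perfect outcome: (Std4, Gamma) with payoffs (9, 9).
Now find the simultaneous Nash equilibrium.
Nexon's best replies: Alpha→Std2; Beta→Std2; Gamma→Std4.
Orbyt's best replies: Std1→Alpha; Std2→Gamma; Std3→Beta; Std4→Gamma.
Only (Std4, Gamma) has each player best-responding; Nash payoffs (9, 9).
Nexon's commitment gain: 9 − 9 = 0.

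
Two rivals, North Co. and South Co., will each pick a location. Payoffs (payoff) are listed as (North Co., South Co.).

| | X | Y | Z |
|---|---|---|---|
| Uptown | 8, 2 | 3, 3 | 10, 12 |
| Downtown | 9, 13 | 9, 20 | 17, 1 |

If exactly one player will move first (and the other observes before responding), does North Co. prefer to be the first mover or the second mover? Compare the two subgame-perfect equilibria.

If North Co. leads: South Co.'s best replies are Uptown→Z, Downtown→Y; North Co.'s induced payoffs 10, 9; outcome (Uptown, Z), payoffs (10, 12).
If South Co. leads: North Co.'s best replies are X→Downtown, Y→Downtown, Z→Downtown; South Co.'s induced payoffs 13, 20, 1; outcome (Downtown, Y), payoffs (9, 20).
North Co. gets 10 moving first and 9 moving second, so North Co. prefers to move first.

first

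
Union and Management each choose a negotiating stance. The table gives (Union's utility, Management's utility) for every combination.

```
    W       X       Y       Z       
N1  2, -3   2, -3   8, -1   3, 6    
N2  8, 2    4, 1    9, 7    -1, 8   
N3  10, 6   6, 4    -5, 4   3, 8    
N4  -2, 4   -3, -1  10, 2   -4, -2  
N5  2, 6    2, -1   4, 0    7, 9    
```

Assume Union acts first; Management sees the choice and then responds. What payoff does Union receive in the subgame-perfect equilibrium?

Management best-responds to each possible Union move:
- N1: Management compares -3, -3, -1, 6 and picks Z; Union would get 3.
- N2: Management compares 2, 1, 7, 8 and picks Z; Union would get -1.
- N3: Management compares 6, 4, 4, 8 and picks Z; Union would get 3.
- N4: Management compares 4, -1, 2, -2 and picks W; Union would get -2.
- N5: Management compares 6, -1, 0, 9 and picks Z; Union would get 7.
Among 3, -1, 3, -2, 7, the best is 7 at N5. Subgame-perfect outcome: (N5, Z) with payoffs (7, 9).

7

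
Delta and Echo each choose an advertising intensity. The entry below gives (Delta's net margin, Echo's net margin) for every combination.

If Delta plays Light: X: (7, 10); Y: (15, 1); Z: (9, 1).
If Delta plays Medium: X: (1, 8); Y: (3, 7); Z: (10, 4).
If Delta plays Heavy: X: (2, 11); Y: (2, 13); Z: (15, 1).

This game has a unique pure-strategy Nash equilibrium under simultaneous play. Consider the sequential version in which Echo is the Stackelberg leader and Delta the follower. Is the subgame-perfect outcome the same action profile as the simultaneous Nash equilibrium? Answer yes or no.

Solve by backward induction (Echo leads).
- X → Delta plays Light (best of 7, 1, 2); Echo gets 10.
- Y → Delta plays Light (best of 15, 3, 2); Echo gets 1.
- Z → Delta plays Heavy (best of 9, 10, 15); Echo gets 1.
Echo's induced payoffs are 10, 1, 1, so Echo commits to X. Subgame-perfect outcome: (Light, X) with payoffs (7, 10).
For the simultaneous game, intersect best replies.
Delta's best replies: X→Light; Y→Light; Z→Heavy.
Echo's best replies: Light→X; Medium→X; Heavy→Y.
Only (Light, X) has each player best-responding; Nash payoffs (7, 10).
Sequential outcome (Light, X) coincides with the Nash profile (Light, X).

yes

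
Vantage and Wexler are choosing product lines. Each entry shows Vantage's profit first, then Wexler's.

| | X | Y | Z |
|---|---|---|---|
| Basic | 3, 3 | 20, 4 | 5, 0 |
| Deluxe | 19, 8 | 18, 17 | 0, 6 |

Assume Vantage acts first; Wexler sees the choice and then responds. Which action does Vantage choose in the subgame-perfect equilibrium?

Work backward from Wexler's decision.
- Basic: BR = Y, leader payoff 20.
- Deluxe: BR = Y, leader payoff 18.
Among 20, 18, the best is 20 at Basic. Subgame-perfect outcome: (Basic, Y) with payoffs (20, 4).

Basic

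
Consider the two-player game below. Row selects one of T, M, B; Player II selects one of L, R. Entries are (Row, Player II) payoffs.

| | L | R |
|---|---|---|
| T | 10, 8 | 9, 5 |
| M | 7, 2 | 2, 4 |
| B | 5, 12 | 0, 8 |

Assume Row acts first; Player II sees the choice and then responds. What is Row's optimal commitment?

Work backward from Player II's decision.
- T: Player II compares 8, 5 and picks L; Row would get 10.
- M: Player II compares 2, 4 and picks R; Row would get 2.
- B: Player II compares 12, 8 and picks L; Row would get 5.
Row's induced payoffs are 10, 2, 5, so Row commits to T. Subgame-perfect outcome: (T, L) with payoffs (10, 8).

T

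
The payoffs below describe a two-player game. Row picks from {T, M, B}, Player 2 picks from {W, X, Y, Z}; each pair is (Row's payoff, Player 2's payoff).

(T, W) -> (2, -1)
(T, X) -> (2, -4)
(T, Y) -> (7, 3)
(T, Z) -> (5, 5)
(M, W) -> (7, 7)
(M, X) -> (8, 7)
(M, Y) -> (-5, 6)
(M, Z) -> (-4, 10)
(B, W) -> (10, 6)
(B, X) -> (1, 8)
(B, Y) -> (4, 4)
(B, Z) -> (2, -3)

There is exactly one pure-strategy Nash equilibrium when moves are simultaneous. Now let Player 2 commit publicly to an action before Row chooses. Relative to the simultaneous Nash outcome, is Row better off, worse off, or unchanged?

better off

Solve by backward induction (Player 2 leads).
- W: BR = B, leader payoff 6.
- X: BR = M, leader payoff 7.
- Y: BR = T, leader payoff 3.
- Z: BR = T, leader payoff 5.
Maximizing over 6, 7, 3, 5, Player 2 chooses X. Subgame-perfect outcome: (M, X) with payoffs (8, 7).
Under simultaneous play:
Row's best replies: W→B; X→M; Y→T; Z→T.
Player 2's best replies: T→Z; M→Z; B→X.
Only (T, Z) has each player best-responding; Nash payoffs (5, 5).
Row earns 8 sequentially versus 5 at the Nash outcome: better off.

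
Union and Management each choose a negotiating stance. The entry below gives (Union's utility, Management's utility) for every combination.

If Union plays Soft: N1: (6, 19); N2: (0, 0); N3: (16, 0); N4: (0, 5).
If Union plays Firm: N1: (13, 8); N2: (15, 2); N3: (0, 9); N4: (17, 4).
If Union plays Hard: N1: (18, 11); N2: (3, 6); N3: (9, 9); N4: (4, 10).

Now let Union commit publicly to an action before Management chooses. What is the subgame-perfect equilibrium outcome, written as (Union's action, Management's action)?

Solve by backward induction (Union leads).
- Soft: Management compares 19, 0, 0, 5 and picks N1; Union would get 6.
- Firm: Management compares 8, 2, 9, 4 and picks N3; Union would get 0.
- Hard: Management compares 11, 6, 9, 10 and picks N1; Union would get 18.
Among 6, 0, 18, the best is 18 at Hard. Subgame-perfect outcome: (Hard, N1) with payoffs (18, 11).

(Hard, N1)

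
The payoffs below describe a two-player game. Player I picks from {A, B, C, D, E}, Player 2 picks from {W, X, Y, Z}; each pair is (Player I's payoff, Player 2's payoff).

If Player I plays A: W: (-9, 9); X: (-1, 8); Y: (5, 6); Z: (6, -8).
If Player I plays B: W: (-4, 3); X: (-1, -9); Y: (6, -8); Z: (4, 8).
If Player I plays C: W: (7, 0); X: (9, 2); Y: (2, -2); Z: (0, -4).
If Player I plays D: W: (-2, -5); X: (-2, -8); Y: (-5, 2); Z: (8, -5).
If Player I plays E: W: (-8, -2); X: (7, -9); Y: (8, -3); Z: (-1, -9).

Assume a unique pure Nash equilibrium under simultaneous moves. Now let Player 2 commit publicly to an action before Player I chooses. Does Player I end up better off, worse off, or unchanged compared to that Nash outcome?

unchanged

Work backward from Player I's decision.
- W: BR = C, leader payoff 0.
- X: BR = C, leader payoff 2.
- Y: BR = E, leader payoff -3.
- Z: BR = D, leader payoff -5.
Maximizing over 0, 2, -3, -5, Player 2 chooses X. Subgame-perfect outcome: (C, X) with payoffs (9, 2).
Under simultaneous play:
Player I's best replies: W→C; X→C; Y→E; Z→D.
Player 2's best replies: A→W; B→Z; C→X; D→Y; E→W.
The unique mutual best reply is (C, X), giving (9, 2).
Player I earns 9 sequentially versus 9 at the Nash outcome: unchanged.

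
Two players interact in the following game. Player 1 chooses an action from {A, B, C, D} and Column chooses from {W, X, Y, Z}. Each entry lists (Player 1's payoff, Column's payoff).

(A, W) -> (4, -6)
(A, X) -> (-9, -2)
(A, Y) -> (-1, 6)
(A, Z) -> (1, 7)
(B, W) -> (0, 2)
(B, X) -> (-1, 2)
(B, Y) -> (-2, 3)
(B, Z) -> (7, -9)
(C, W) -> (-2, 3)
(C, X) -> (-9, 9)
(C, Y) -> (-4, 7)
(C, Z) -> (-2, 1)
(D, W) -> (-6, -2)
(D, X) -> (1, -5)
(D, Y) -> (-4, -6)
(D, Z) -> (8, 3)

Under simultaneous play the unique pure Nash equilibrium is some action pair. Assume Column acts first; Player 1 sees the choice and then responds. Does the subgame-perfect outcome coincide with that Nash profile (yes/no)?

Solve by backward induction (Column leads).
- W: BR = A, leader payoff -6.
- X: BR = D, leader payoff -5.
- Y: BR = A, leader payoff 6.
- Z: BR = D, leader payoff 3.
Maximizing over -6, -5, 6, 3, Column chooses Y. Subgame-perfect outcome: (A, Y) with payoffs (-1, 6).
Now find the simultaneous Nash equilibrium.
Player 1's best replies: W→A; X→D; Y→A; Z→D.
Column's best replies: A→Z; B→Y; C→X; D→Z.
The unique mutual best reply is (D, Z), giving (8, 3).
Sequential outcome (A, Y) differs from the Nash profile (D, Z).

no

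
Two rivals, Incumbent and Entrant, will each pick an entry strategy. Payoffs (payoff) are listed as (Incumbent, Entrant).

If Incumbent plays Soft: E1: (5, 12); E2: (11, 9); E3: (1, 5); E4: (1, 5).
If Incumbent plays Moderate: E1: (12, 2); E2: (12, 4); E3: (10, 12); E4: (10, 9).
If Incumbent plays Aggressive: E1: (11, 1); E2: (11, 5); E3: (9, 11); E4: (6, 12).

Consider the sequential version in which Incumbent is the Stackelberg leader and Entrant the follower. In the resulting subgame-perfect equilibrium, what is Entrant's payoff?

Solve by backward induction (Incumbent leads).
- Soft: Entrant compares 12, 9, 5, 5 and picks E1; Incumbent would get 5.
- Moderate: Entrant compares 2, 4, 12, 9 and picks E3; Incumbent would get 10.
- Aggressive: Entrant compares 1, 5, 11, 12 and picks E4; Incumbent would get 6.
Maximizing over 5, 10, 6, Incumbent chooses Moderate. Subgame-perfect outcome: (Moderate, E3) with payoffs (10, 12).

12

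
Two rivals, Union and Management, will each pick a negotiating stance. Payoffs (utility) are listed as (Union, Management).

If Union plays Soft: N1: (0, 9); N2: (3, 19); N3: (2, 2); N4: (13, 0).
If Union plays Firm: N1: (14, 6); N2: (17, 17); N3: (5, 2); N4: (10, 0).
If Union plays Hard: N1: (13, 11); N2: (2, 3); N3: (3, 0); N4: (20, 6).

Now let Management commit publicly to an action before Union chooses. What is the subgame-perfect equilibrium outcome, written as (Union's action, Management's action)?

Work backward from Union's decision.
- N1: Union compares 0, 14, 13 and picks Firm; Management would get 6.
- N2: Union compares 3, 17, 2 and picks Firm; Management would get 17.
- N3: Union compares 2, 5, 3 and picks Firm; Management would get 2.
- N4: Union compares 13, 10, 20 and picks Hard; Management would get 6.
Management's induced payoffs are 6, 17, 2, 6, so Management commits to N2. Subgame-perfect outcome: (Firm, N2) with payoffs (17, 17).

(Firm, N2)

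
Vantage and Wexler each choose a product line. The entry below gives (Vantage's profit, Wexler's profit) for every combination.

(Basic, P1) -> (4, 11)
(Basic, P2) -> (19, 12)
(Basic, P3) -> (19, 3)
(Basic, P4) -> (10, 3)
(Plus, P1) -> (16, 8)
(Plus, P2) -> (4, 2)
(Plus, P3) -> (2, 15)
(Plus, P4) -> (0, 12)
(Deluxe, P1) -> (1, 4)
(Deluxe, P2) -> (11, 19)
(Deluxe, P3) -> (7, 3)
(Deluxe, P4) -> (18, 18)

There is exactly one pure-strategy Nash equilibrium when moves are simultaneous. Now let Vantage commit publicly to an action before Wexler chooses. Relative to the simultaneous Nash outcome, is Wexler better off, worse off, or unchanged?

unchanged

Solve by backward induction (Vantage leads).
- Basic → Wexler plays P2 (best of 11, 12, 3, 3); Vantage gets 19.
- Plus → Wexler plays P3 (best of 8, 2, 15, 12); Vantage gets 2.
- Deluxe → Wexler plays P2 (best of 4, 19, 3, 18); Vantage gets 11.
Maximizing over 19, 2, 11, Vantage chooses Basic. Subgame-perfect outcome: (Basic, P2) with payoffs (19, 12).
For the simultaneous game, intersect best replies.
Vantage's best replies: P1→Plus; P2→Basic; P3→Basic; P4→Deluxe.
Wexler's best replies: Basic→P2; Plus→P3; Deluxe→P2.
The unique mutual best reply is (Basic, P2), giving (19, 12).
Wexler earns 12 sequentially versus 12 at the Nash outcome: unchanged.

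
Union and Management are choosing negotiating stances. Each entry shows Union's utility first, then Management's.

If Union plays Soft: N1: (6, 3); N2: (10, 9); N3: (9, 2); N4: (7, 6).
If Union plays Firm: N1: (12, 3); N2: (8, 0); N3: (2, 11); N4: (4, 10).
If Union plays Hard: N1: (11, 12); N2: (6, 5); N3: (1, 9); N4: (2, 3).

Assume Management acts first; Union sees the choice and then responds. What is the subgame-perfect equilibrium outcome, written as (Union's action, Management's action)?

Solve by backward induction (Management leads).
- N1: BR = Firm, leader payoff 3.
- N2: BR = Soft, leader payoff 9.
- N3: BR = Soft, leader payoff 2.
- N4: BR = Soft, leader payoff 6.
Among 3, 9, 2, 6, the best is 9 at N2. Subgame-perfect outcome: (Soft, N2) with payoffs (10, 9).

(Soft, N2)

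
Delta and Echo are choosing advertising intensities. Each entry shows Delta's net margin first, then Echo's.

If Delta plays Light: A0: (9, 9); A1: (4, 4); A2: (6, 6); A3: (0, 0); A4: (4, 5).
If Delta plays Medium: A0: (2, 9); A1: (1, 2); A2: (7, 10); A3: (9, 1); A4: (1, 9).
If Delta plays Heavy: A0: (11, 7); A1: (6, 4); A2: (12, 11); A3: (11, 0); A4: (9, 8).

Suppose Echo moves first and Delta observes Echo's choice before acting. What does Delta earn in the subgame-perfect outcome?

Work backward from Delta's decision.
- A0 → Delta plays Heavy (best of 9, 2, 11); Echo gets 7.
- A1 → Delta plays Heavy (best of 4, 1, 6); Echo gets 4.
- A2 → Delta plays Heavy (best of 6, 7, 12); Echo gets 11.
- A3 → Delta plays Heavy (best of 0, 9, 11); Echo gets 0.
- A4 → Delta plays Heavy (best of 4, 1, 9); Echo gets 8.
Among 7, 4, 11, 0, 8, the best is 11 at A2. Subgame-perfect outcome: (Heavy, A2) with payoffs (12, 11).

12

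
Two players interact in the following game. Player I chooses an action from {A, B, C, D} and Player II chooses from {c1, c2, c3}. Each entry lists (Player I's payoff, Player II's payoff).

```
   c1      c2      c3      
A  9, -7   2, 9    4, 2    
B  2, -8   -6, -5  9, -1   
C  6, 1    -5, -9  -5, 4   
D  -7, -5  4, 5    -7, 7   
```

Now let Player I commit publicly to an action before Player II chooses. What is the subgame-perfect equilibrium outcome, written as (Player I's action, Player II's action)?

Player II best-responds to each possible Player I move:
- A → Player II plays c2 (best of -7, 9, 2); Player I gets 2.
- B → Player II plays c3 (best of -8, -5, -1); Player I gets 9.
- C → Player II plays c3 (best of 1, -9, 4); Player I gets -5.
- D → Player II plays c3 (best of -5, 5, 7); Player I gets -7.
Among 2, 9, -5, -7, the best is 9 at B. Subgame-perfect outcome: (B, c3) with payoffs (9, -1).

(B, c3)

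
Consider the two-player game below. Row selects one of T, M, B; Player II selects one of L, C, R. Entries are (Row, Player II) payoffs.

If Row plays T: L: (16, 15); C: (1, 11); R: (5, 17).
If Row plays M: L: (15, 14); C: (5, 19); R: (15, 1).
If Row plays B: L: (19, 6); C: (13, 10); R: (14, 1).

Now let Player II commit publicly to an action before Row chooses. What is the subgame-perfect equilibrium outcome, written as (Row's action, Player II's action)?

Work backward from Row's decision.
- L: Row compares 16, 15, 19 and picks B; Player II would get 6.
- C: Row compares 1, 5, 13 and picks B; Player II would get 10.
- R: Row compares 5, 15, 14 and picks M; Player II would get 1.
Maximizing over 6, 10, 1, Player II chooses C. Subgame-perfect outcome: (B, C) with payoffs (13, 10).

(B, C)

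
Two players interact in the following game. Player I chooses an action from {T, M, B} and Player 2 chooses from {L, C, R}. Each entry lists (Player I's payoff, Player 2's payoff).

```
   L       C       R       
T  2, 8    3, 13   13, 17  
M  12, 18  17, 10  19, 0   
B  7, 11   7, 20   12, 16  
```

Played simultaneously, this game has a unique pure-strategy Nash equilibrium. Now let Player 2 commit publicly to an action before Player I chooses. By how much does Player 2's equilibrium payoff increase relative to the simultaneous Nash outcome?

0

Backward induction with Player 2 moving first.
- L: BR = M, leader payoff 18.
- C: BR = M, leader payoff 10.
- R: BR = M, leader payoff 0.
Player 2's induced payoffs are 18, 10, 0, so Player 2 commits to L. Subgame-perfect outcome: (M, L) with payoffs (12, 18).
Now find the simultaneous Nash equilibrium.
Player I's best replies: L→M; C→M; R→M.
Player 2's best replies: T→R; M→L; B→C.
Only (M, L) has each player best-responding; Nash payoffs (12, 18).
Player 2's commitment gain: 18 − 18 = 0.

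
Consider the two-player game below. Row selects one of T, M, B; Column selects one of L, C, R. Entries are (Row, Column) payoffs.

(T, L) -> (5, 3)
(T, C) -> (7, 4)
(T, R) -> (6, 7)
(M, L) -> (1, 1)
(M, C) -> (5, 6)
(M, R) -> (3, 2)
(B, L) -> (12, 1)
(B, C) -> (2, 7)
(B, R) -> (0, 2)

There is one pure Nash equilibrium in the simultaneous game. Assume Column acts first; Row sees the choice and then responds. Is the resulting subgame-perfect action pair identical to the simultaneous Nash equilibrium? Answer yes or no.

yes

Solve by backward induction (Column leads).
- L: BR = B, leader payoff 1.
- C: BR = T, leader payoff 4.
- R: BR = T, leader payoff 7.
Column's induced payoffs are 1, 4, 7, so Column commits to R. Subgame-perfect outcome: (T, R) with payoffs (6, 7).
Under simultaneous play:
Row's best replies: L→B; C→T; R→T.
Column's best replies: T→R; M→C; B→C.
Only (T, R) has each player best-responding; Nash payoffs (6, 7).
Sequential outcome (T, R) coincides with the Nash profile (T, R).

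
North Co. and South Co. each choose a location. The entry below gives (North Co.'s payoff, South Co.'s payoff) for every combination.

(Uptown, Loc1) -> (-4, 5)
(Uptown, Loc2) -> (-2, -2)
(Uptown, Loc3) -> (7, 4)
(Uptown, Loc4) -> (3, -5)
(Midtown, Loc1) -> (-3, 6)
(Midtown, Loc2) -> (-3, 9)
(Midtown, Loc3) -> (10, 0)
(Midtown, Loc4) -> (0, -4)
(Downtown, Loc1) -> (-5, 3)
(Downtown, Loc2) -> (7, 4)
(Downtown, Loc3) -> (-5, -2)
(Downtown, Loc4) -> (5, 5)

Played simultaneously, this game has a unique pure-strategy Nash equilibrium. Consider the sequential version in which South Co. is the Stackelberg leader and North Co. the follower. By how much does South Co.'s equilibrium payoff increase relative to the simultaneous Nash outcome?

Backward induction with South Co. moving first.
- Loc1 → North Co. plays Midtown (best of -4, -3, -5); South Co. gets 6.
- Loc2 → North Co. plays Downtown (best of -2, -3, 7); South Co. gets 4.
- Loc3 → North Co. plays Midtown (best of 7, 10, -5); South Co. gets 0.
- Loc4 → North Co. plays Downtown (best of 3, 0, 5); South Co. gets 5.
Among 6, 4, 0, 5, the best is 6 at Loc1. Subgame-perfect outcome: (Midtown, Loc1) with payoffs (-3, 6).
Under simultaneous play:
North Co.'s best replies: Loc1→Midtown; Loc2→Downtown; Loc3→Midtown; Loc4→Downtown.
South Co.'s best replies: Uptown→Loc1; Midtown→Loc2; Downtown→Loc4.
The unique mutual best reply is (Downtown, Loc4), giving (5, 5).
South Co.'s commitment gain: 6 − 5 = 1.

1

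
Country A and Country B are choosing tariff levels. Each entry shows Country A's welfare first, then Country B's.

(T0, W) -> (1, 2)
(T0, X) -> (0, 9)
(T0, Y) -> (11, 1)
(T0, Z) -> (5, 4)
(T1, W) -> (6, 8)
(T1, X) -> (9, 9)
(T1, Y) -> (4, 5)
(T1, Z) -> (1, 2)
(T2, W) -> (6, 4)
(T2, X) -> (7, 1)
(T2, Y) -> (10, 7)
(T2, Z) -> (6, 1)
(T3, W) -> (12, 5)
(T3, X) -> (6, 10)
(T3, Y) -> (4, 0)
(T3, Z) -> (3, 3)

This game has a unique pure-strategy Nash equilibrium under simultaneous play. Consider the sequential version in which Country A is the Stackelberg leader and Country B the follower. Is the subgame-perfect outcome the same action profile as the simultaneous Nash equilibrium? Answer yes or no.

no

Backward induction with Country A moving first.
- T0: Country B compares 2, 9, 1, 4 and picks X; Country A would get 0.
- T1: Country B compares 8, 9, 5, 2 and picks X; Country A would get 9.
- T2: Country B compares 4, 1, 7, 1 and picks Y; Country A would get 10.
- T3: Country B compares 5, 10, 0, 3 and picks X; Country A would get 6.
Maximizing over 0, 9, 10, 6, Country A chooses T2. Subgame-perfect outcome: (T2, Y) with payoffs (10, 7).
Under simultaneous play:
Country A's best replies: W→T3; X→T1; Y→T0; Z→T2.
Country B's best replies: T0→X; T1→X; T2→Y; T3→X.
Only (T1, X) has each player best-responding; Nash payoffs (9, 9).
Sequential outcome (T2, Y) differs from the Nash profile (T1, X).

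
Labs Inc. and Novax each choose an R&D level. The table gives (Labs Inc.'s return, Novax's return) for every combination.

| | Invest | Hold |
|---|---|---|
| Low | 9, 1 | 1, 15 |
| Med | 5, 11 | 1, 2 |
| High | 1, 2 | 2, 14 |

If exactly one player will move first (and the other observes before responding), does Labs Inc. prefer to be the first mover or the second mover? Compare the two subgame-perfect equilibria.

If Labs Inc. leads: Novax's best replies are Low→Hold, Med→Invest, High→Hold; Labs Inc.'s induced payoffs 1, 5, 2; outcome (Med, Invest), payoffs (5, 11).
If Novax leads: Labs Inc.'s best replies are Invest→Low, Hold→High; Novax's induced payoffs 1, 14; outcome (High, Hold), payoffs (2, 14).
Labs Inc. gets 5 moving first and 2 moving second, so Labs Inc. prefers to move first.

first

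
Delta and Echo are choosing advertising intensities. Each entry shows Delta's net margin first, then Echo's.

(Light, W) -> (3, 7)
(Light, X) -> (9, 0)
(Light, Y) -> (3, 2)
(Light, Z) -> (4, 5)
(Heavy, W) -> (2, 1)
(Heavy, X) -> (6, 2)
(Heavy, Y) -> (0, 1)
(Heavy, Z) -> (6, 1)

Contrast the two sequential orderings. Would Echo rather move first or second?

first

If Delta leads: Echo's best replies are Light→W, Heavy→X; Delta's induced payoffs 3, 6; outcome (Heavy, X), payoffs (6, 2).
If Echo leads: Delta's best replies are W→Light, X→Light, Y→Light, Z→Heavy; Echo's induced payoffs 7, 0, 2, 1; outcome (Light, W), payoffs (3, 7).
Echo gets 7 moving first and 2 moving second, so Echo prefers to move first.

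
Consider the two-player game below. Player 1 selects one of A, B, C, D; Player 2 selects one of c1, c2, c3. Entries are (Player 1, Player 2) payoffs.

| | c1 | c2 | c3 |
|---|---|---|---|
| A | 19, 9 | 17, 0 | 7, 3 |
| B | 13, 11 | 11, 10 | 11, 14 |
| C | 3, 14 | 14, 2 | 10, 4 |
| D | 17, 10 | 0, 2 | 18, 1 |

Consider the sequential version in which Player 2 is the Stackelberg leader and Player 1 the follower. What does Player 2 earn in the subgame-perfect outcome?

Player 1 best-responds to each possible Player 2 move:
- c1 → Player 1 plays A (best of 19, 13, 3, 17); Player 2 gets 9.
- c2 → Player 1 plays A (best of 17, 11, 14, 0); Player 2 gets 0.
- c3 → Player 1 plays D (best of 7, 11, 10, 18); Player 2 gets 1.
Maximizing over 9, 0, 1, Player 2 chooses c1. Subgame-perfect outcome: (A, c1) with payoffs (19, 9).

9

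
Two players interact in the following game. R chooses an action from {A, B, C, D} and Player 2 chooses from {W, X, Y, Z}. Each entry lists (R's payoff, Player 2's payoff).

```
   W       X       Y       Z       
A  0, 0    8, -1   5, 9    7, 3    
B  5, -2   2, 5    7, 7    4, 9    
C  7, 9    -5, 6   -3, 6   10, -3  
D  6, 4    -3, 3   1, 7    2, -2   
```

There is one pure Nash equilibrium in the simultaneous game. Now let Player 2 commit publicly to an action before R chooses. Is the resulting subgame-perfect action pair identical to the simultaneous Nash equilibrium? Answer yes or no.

Solve by backward induction (Player 2 leads).
- W: BR = C, leader payoff 9.
- X: BR = A, leader payoff -1.
- Y: BR = B, leader payoff 7.
- Z: BR = C, leader payoff -3.
Player 2's induced payoffs are 9, -1, 7, -3, so Player 2 commits to W. Subgame-perfect outcome: (C, W) with payoffs (7, 9).
Now find the simultaneous Nash equilibrium.
R's best replies: W→C; X→A; Y→B; Z→C.
Player 2's best replies: A→Y; B→Z; C→W; D→Y.
The unique mutual best reply is (C, W), giving (7, 9).
Sequential outcome (C, W) coincides with the Nash profile (C, W).

yes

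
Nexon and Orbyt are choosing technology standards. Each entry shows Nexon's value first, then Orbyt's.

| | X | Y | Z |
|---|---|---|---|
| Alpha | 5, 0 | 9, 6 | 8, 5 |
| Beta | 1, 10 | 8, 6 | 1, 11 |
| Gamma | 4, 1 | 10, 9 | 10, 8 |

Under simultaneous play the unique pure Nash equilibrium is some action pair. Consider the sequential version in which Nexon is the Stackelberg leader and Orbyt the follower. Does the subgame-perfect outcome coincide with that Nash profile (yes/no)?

Orbyt best-responds to each possible Nexon move:
- Alpha → Orbyt plays Y (best of 0, 6, 5); Nexon gets 9.
- Beta → Orbyt plays Z (best of 10, 6, 11); Nexon gets 1.
- Gamma → Orbyt plays Y (best of 1, 9, 8); Nexon gets 10.
Among 9, 1, 10, the best is 10 at Gamma. Subgame-perfect outcome: (Gamma, Y) with payoffs (10, 9).
For the simultaneous game, intersect best replies.
Nexon's best replies: X→Alpha; Y→Gamma; Z→Gamma.
Orbyt's best replies: Alpha→Y; Beta→Z; Gamma→Y.
The unique mutual best reply is (Gamma, Y), giving (10, 9).
Sequential outcome (Gamma, Y) coincides with the Nash profile (Gamma, Y).

yes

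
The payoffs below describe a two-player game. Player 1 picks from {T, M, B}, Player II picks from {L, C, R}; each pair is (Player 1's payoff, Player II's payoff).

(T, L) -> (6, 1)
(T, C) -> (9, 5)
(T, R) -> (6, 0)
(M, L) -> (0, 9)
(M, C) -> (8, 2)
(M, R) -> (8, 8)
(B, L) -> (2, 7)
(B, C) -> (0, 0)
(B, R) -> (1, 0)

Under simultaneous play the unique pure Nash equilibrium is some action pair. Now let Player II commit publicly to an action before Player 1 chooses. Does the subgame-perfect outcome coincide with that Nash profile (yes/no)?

no

Work backward from Player 1's decision.
- L → Player 1 plays T (best of 6, 0, 2); Player II gets 1.
- C → Player 1 plays T (best of 9, 8, 0); Player II gets 5.
- R → Player 1 plays M (best of 6, 8, 1); Player II gets 8.
Among 1, 5, 8, the best is 8 at R. Subgame-perfect outcome: (M, R) with payoffs (8, 8).
Under simultaneous play:
Player 1's best replies: L→T; C→T; R→M.
Player II's best replies: T→C; M→L; B→L.
Only (T, C) has each player best-responding; Nash payoffs (9, 5).
Sequential outcome (M, R) differs from the Nash profile (T, C).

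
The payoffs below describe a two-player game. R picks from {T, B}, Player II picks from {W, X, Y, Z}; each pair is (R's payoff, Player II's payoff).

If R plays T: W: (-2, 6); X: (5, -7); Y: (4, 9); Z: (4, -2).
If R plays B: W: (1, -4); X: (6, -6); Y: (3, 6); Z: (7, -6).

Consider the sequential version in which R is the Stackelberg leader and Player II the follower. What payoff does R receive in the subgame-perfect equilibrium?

Work backward from Player II's decision.
- T → Player II plays Y (best of 6, -7, 9, -2); R gets 4.
- B → Player II plays Y (best of -4, -6, 6, -6); R gets 3.
Among 4, 3, the best is 4 at T. Subgame-perfect outcome: (T, Y) with payoffs (4, 9).

4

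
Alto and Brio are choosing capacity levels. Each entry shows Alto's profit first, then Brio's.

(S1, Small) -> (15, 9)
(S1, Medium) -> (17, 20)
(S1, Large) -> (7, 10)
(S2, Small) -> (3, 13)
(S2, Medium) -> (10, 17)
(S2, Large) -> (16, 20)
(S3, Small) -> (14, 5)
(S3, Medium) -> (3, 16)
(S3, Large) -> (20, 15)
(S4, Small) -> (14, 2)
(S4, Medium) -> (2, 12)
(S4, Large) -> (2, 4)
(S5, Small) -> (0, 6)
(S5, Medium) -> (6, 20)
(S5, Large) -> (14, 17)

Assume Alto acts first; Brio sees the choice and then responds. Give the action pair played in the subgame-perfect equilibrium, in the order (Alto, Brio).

(S1, Medium)

Work backward from Brio's decision.
- S1: Brio compares 9, 20, 10 and picks Medium; Alto would get 17.
- S2: Brio compares 13, 17, 20 and picks Large; Alto would get 16.
- S3: Brio compares 5, 16, 15 and picks Medium; Alto would get 3.
- S4: Brio compares 2, 12, 4 and picks Medium; Alto would get 2.
- S5: Brio compares 6, 20, 17 and picks Medium; Alto would get 6.
Maximizing over 17, 16, 3, 2, 6, Alto chooses S1. Subgame-perfect outcome: (S1, Medium) with payoffs (17, 20).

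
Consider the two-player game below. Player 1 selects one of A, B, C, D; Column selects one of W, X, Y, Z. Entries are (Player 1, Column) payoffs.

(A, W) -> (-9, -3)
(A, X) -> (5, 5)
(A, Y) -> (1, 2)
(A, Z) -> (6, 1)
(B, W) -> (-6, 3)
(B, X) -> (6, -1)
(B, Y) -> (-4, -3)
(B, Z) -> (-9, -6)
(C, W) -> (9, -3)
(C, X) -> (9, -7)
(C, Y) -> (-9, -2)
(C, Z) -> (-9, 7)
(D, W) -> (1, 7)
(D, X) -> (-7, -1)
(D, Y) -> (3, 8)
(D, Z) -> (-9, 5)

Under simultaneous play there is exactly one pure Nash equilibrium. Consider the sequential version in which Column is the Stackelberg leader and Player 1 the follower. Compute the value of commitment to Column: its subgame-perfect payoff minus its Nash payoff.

Work backward from Player 1's decision.
- W: BR = C, leader payoff -3.
- X: BR = C, leader payoff -7.
- Y: BR = D, leader payoff 8.
- Z: BR = A, leader payoff 1.
Among -3, -7, 8, 1, the best is 8 at Y. Subgame-perfect outcome: (D, Y) with payoffs (3, 8).
Under simultaneous play:
Player 1's best replies: W→C; X→C; Y→D; Z→A.
Column's best replies: A→X; B→W; C→Z; D→Y.
The unique mutual best reply is (D, Y), giving (3, 8).
Column's commitment gain: 8 − 8 = 0.

0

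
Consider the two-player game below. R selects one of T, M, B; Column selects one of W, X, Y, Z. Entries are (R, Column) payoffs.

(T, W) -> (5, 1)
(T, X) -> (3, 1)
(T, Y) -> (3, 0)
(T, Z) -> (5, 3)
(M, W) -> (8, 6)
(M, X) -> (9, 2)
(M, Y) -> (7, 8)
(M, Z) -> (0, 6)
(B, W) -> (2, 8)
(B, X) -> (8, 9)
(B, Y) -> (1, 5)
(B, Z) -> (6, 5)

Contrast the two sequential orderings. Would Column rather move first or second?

second

If R leads: Column's best replies are T→Z, M→Y, B→X; R's induced payoffs 5, 7, 8; outcome (B, X), payoffs (8, 9).
If Column leads: R's best replies are W→M, X→M, Y→M, Z→B; Column's induced payoffs 6, 2, 8, 5; outcome (M, Y), payoffs (7, 8).
Column gets 8 moving first and 9 moving second, so Column prefers to move second.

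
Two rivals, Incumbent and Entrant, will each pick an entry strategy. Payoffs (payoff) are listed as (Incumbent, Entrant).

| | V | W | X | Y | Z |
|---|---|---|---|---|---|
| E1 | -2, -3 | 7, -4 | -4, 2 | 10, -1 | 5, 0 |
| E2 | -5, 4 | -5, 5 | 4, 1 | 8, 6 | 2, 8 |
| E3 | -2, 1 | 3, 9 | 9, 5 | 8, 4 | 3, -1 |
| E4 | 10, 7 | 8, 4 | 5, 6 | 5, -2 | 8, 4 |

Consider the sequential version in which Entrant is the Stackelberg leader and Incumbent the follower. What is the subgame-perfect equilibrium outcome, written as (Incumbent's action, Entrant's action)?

Backward induction with Entrant moving first.
- V: BR = E4, leader payoff 7.
- W: BR = E4, leader payoff 4.
- X: BR = E3, leader payoff 5.
- Y: BR = E1, leader payoff -1.
- Z: BR = E4, leader payoff 4.
Entrant's induced payoffs are 7, 4, 5, -1, 4, so Entrant commits to V. Subgame-perfect outcome: (E4, V) with payoffs (10, 7).

(E4, V)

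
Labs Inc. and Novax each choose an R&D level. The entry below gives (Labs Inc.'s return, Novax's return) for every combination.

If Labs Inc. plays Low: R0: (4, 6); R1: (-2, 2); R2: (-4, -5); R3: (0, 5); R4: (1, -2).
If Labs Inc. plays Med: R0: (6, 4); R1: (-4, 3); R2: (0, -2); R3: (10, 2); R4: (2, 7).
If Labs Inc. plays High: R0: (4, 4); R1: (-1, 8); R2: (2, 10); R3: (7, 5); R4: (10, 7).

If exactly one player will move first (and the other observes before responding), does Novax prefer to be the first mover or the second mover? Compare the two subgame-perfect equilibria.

If Labs Inc. leads: Novax's best replies are Low→R0, Med→R4, High→R2; Labs Inc.'s induced payoffs 4, 2, 2; outcome (Low, R0), payoffs (4, 6).
If Novax leads: Labs Inc.'s best replies are R0→Med, R1→High, R2→High, R3→Med, R4→High; Novax's induced payoffs 4, 8, 10, 2, 7; outcome (High, R2), payoffs (2, 10).
Novax gets 10 moving first and 6 moving second, so Novax prefers to move first.

first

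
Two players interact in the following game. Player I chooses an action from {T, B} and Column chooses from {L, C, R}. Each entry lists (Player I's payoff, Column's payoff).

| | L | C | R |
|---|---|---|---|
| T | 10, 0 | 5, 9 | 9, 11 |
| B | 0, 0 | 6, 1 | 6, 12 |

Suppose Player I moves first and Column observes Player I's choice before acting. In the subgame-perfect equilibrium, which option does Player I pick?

Backward induction with Player I moving first.
- T: Column compares 0, 9, 11 and picks R; Player I would get 9.
- B: Column compares 0, 1, 12 and picks R; Player I would get 6.
Player I's induced payoffs are 9, 6, so Player I commits to T. Subgame-perfect outcome: (T, R) with payoffs (9, 11).

T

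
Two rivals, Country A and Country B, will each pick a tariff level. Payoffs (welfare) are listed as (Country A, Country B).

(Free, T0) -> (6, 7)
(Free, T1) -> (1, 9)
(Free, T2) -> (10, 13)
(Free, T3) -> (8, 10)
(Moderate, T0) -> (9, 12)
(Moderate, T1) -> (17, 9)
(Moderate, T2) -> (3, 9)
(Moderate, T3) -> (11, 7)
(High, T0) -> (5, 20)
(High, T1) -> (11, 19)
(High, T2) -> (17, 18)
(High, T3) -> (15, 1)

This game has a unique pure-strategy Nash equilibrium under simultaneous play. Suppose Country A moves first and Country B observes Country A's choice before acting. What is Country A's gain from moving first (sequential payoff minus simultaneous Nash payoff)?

1

Work backward from Country B's decision.
- Free → Country B plays T2 (best of 7, 9, 13, 10); Country A gets 10.
- Moderate → Country B plays T0 (best of 12, 9, 9, 7); Country A gets 9.
- High → Country B plays T0 (best of 20, 19, 18, 1); Country A gets 5.
Country A's induced payoffs are 10, 9, 5, so Country A commits to Free. Subgame-perfect outcome: (Free, T2) with payoffs (10, 13).
Now find the simultaneous Nash equilibrium.
Country A's best replies: T0→Moderate; T1→Moderate; T2→High; T3→High.
Country B's best replies: Free→T2; Moderate→T0; High→T0.
Only (Moderate, T0) has each player best-responding; Nash payoffs (9, 12).
Country A's commitment gain: 10 − 9 = 1.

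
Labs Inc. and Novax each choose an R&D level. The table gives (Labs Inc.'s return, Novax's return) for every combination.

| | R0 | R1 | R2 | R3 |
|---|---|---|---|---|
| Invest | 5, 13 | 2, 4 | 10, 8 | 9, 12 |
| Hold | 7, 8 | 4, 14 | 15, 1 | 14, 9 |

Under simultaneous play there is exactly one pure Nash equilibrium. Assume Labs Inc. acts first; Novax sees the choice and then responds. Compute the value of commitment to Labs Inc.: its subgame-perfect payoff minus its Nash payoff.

1

Novax best-responds to each possible Labs Inc. move:
- Invest: BR = R0, leader payoff 5.
- Hold: BR = R1, leader payoff 4.
Among 5, 4, the best is 5 at Invest. Subgame-perfect outcome: (Invest, R0) with payoffs (5, 13).
For the simultaneous game, intersect best replies.
Labs Inc.'s best replies: R0→Hold; R1→Hold; R2→Hold; R3→Hold.
Novax's best replies: Invest→R0; Hold→R1.
Only (Hold, R1) has each player best-responding; Nash payoffs (4, 14).
Labs Inc.'s commitment gain: 5 − 4 = 1.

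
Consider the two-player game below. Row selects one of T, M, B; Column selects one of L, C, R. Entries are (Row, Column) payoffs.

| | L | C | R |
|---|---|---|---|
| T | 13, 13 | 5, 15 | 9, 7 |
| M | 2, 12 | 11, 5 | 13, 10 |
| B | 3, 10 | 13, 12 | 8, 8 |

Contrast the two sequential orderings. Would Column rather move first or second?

first

If Row leads: Column's best replies are T→C, M→L, B→C; Row's induced payoffs 5, 2, 13; outcome (B, C), payoffs (13, 12).
If Column leads: Row's best replies are L→T, C→B, R→M; Column's induced payoffs 13, 12, 10; outcome (T, L), payoffs (13, 13).
Column gets 13 moving first and 12 moving second, so Column prefers to move first.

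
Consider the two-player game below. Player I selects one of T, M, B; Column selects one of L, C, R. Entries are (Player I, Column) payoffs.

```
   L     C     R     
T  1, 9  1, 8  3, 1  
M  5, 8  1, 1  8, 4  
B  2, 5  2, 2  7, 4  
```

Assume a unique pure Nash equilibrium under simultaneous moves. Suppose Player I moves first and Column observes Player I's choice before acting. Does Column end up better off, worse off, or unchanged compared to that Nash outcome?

unchanged

Solve by backward induction (Player I leads).
- T: Column compares 9, 8, 1 and picks L; Player I would get 1.
- M: Column compares 8, 1, 4 and picks L; Player I would get 5.
- B: Column compares 5, 2, 4 and picks L; Player I would get 2.
Player I's induced payoffs are 1, 5, 2, so Player I commits to M. Subgame-perfect outcome: (M, L) with payoffs (5, 8).
For the simultaneous game, intersect best replies.
Player I's best replies: L→M; C→B; R→M.
Column's best replies: T→L; M→L; B→L.
Only (M, L) has each player best-responding; Nash payoffs (5, 8).
Column earns 8 sequentially versus 8 at the Nash outcome: unchanged.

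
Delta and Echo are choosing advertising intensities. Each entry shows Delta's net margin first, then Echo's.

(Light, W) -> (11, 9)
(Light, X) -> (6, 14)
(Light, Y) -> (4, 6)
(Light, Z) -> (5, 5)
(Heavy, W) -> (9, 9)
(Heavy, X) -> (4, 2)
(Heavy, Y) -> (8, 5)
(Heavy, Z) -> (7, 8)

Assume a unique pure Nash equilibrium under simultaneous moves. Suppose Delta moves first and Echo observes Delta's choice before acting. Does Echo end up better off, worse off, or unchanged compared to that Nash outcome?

Backward induction with Delta moving first.
- Light → Echo plays X (best of 9, 14, 6, 5); Delta gets 6.
- Heavy → Echo plays W (best of 9, 2, 5, 8); Delta gets 9.
Maximizing over 6, 9, Delta chooses Heavy. Subgame-perfect outcome: (Heavy, W) with payoffs (9, 9).
For the simultaneous game, intersect best replies.
Delta's best replies: W→Light; X→Light; Y→Heavy; Z→Heavy.
Echo's best replies: Light→X; Heavy→W.
The unique mutual best reply is (Light, X), giving (6, 14).
Echo earns 9 sequentially versus 14 at the Nash outcome: worse off.

worse off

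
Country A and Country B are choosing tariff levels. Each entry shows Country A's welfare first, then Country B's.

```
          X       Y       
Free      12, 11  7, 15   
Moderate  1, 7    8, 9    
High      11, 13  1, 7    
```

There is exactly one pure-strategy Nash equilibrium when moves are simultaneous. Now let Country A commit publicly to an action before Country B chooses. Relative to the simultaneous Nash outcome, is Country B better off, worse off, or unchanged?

Country B best-responds to each possible Country A move:
- Free: Country B compares 11, 15 and picks Y; Country A would get 7.
- Moderate: Country B compares 7, 9 and picks Y; Country A would get 8.
- High: Country B compares 13, 7 and picks X; Country A would get 11.
Among 7, 8, 11, the best is 11 at High. Subgame-perfect outcome: (High, X) with payoffs (11, 13).
Now find the simultaneous Nash equilibrium.
Country A's best replies: X→Free; Y→Moderate.
Country B's best replies: Free→Y; Moderate→Y; High→X.
The unique mutual best reply is (Moderate, Y), giving (8, 9).
Country B earns 13 sequentially versus 9 at the Nash outcome: better off.

better off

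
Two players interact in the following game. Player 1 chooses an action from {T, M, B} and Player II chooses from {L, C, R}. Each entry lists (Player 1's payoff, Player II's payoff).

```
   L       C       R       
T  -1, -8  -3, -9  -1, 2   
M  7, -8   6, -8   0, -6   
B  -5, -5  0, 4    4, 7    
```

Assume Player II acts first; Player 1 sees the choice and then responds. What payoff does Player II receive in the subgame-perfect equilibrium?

Work backward from Player 1's decision.
- L: Player 1 compares -1, 7, -5 and picks M; Player II would get -8.
- C: Player 1 compares -3, 6, 0 and picks M; Player II would get -8.
- R: Player 1 compares -1, 0, 4 and picks B; Player II would get 7.
Among -8, -8, 7, the best is 7 at R. Subgame-perfect outcome: (B, R) with payoffs (4, 7).

7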